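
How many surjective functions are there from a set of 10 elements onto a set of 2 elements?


By inclusion-exclusion on which target elements are missed, the number of surjections from an n-set onto a k-set is
surj(n, k) = sum_{j=0}^{k} (-1)^j C(k, j) (k - j)^n.
Equivalently surj(n, k) = k! * S(n, k), where S(n, k) is the Stirling number of the second kind.
For n = 10, k = 2:
S(10, 2) = 511, so
surj = 2! * 511 = 2 * 511 = 1022.

1022


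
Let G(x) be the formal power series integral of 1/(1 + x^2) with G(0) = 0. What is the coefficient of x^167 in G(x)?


1/(1 + x^2) = sum_{j>=0} (-1)^j x^(2j). Integrating termwise with G(0) = 0:
G(x) = sum_{j>=0} (-1)^j x^(2j+1) / (2j+1) = arctan(x).
Only odd powers are nonzero. For x^167 write 167 = 2*83 + 1, giving
(-1)^83 / 167 = -1/167 = -1/167.

-1/167


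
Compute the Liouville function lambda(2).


The Liouville function is lambda(k) = (-1)^Omega(k), where Omega(k) counts the prime factors of k with multiplicity.
Factoring: 2 = 2, so Omega(2) = 1.
lambda(2) = (-1)^1 = -1.

-1


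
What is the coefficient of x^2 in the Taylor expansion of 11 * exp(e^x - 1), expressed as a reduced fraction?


exp(e^x - 1) = sum_{k>=0} Bell_k x^k / k!, where Bell_k is the k-th Bell number.
So the coefficient of x^2 is 11 * Bell_2 / 2!.
Computing: Bell_2 = 2 and 2! = 2, giving
11 * 2/2 = 11.

11


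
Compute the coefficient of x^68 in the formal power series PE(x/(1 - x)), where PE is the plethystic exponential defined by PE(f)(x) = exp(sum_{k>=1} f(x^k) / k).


For f(x) = x/(1 - x) we have
sum_{k>=1} f(x^k) / k = sum_{k>=1} (1/k) * x^k / (1 - x^k) = sum_{k, m >= 1} x^(k m) / k,
which after exponentiating simplifies to
PE(x/(1 - x)) = prod_{k>=1} 1 / (1 - x^k).
This is the generating function for the partition function p(n), so the coefficient of x^68 is p(68).
Computing p(68) by dynamic programming over parts 1, 2, ..., 68: p(68) = 3087735.

3087735


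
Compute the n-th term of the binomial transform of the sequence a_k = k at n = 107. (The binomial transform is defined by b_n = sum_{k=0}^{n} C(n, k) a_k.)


With a_k = k, b_n = sum_{k=0}^{n} C(n, k) k. Using k * C(n, k) = n * C(n-1, k-1) gives b_n = n * sum_{k>=1} C(n-1, k-1) = n * 2^(n-1).
For n = 107: 107 * 2^106 = 107 * 81129638414606681695789005144064 = 8680871310362914941449423550414848.

8680871310362914941449423550414848


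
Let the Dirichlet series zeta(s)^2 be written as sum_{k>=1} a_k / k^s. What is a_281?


The Dirichlet convolution of the constant function 1 with itself gives (1 * 1)(k) = sum_{d | k} 1 = d(k), the number of positive divisors of k.
Since zeta(s) = sum_{k>=1} 1/k^s, we have zeta(s)^2 = sum_{k>=1} d(k)/k^s, so a_k = d(k).
For k = 281: the divisors are 1, 281.
Count = 2.

2


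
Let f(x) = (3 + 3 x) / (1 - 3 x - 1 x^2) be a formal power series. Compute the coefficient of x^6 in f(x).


Write f(x) = sum_{k>=0} a_k x^k. Multiplying both sides by 1 - 3 x - 1 x^2 gives
(1 - 3 x - 1 x^2) sum_{k>=0} a_k x^k = 3 + 3 x.
Matching coefficients:
 x^0: a_0 = 3
 x^1: a_1 - 3 a_0 = 3  =>  a_1 = 3*3 + 3 = 12
 x^k (k >= 2): a_k = 3 a_{k-1} + 1 a_{k-2}.
Iterating: a_2 = 39, a_3 = 129, a_4 = 426, a_5 = 1407, a_6 = 4647.
So the coefficient of x^6 is 4647.

4647


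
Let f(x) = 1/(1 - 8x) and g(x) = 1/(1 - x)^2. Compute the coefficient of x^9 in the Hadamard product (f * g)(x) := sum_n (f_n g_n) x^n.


f has coefficients f_k = 8^k. For g = 1/(1 - x)^2 the coefficient is g_k = C(k + 1, 1) = k + 1. The Hadamard coefficient is (f * g)_k = 8^k * (k + 1).
For k = 9: 8^9 * 10 = 134217728 * 10 = 1342177280.

1342177280


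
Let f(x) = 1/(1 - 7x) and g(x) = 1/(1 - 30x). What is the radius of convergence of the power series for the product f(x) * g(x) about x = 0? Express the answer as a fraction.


The radius of 1/(1 - 7x) is 1/7 (nearest singularity at x = 1/7), and the radius of 1/(1 - 30x) is 1/30.
The product f(x)*g(x) = 1/((1 - 7x)(1 - 30x)) has singularities at both 1/7 and 1/30, so its radius of convergence is the distance to the nearest one:
min(1/7, 1/30) = 1/30.

1/30


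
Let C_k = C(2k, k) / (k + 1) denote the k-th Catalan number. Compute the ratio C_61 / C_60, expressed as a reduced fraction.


Using C_k = (2k)! / (k! (k+1)!), the ratio C_{k+1}/C_k simplifies to
C_{k+1}/C_k = [(2k+2)! / ((k+1)! (k+2)!)] * [k! (k+1)! / (2k)!]
 = (2k+2)(2k+1) / ((k+1)(k+2)) = 2(2k+1) / (k+2).
For k = 60: 2(2*60 + 1) / (60 + 2) = 242/62 = 121/31.

121/31


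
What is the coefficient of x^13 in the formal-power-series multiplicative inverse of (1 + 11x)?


The inverse is 1/(1 + 11x). Apply the geometric identity 1/(1 - y) = sum_{k>=0} y^k with y = -11x:
1/(1 + 11x) = sum_{k>=0} (-11)^k x^k.
So the coefficient of x^13 is (-11)^13 = -34522712143931.

-34522712143931


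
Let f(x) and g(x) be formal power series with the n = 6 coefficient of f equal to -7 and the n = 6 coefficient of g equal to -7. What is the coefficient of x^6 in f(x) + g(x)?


Addition of formal power series is termwise.
The coefficient of x^6 in f + g = -7 + -7
= -14

-14


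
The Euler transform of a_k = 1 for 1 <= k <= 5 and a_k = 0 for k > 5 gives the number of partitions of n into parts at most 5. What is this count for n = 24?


Partitions of 24 into parts at most 5:
Using generating function (1-x)^(-1)(1-x^2)^(-1)...(1-x^5)^(-1),
the coefficient of x^24 = 333

333


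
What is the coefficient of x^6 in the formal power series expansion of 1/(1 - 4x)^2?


The general identity 1/(1 - c x)^r = sum_{k>=0} c^k C(k + r - 1, r - 1) x^k follows by substituting y = c x into 1/(1 - y)^r = sum_{k>=0} C(k + r - 1, r - 1) y^k.
For c = 4, r = 2, k = 6:
4^6 * C(7, 1) = 4096 * 7 = 28672.

28672


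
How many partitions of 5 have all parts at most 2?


Using the generating function (1-x)^(-1)(1-x^2)^(-1),
the coefficient of x^5 counts these restricted partitions.
Result = 3

3


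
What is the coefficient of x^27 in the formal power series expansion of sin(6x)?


The Maclaurin series is sin(t) = sum_{k>=0} (-1)^k t^(2k+1) / (2k+1)!, so substituting t = 6x, only odd powers of x are nonzero, with coefficient of x^(2k+1) equal to (-1)^k 6^(2k+1) / (2k+1)!.
Write 27 = 2*13 + 1, giving the coefficient (-1)^13 * 6^27 / 27! = -1023490369077469249536/10888869450418352160768000000 = -76527504/814172781296875.

-76527504/814172781296875


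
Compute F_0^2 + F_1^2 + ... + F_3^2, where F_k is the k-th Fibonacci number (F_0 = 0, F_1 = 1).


There is a standard identity sum_{k=0}^{N} F_k^2 = F_N * F_{N+1} (proved inductively from the telescoping relation F_k^2 = F_k F_{k+1} - F_{k-1} F_k). Then
sum_{k=0}^{3} F_k^2 = F_3 F_4 - F_0 F_0.
Computing: F_3 = 2, F_4 = 3.
Sum = 2 * 3 = 6.

6


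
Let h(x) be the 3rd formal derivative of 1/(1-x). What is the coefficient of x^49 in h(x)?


Differentiating 3 times: d^3/dx^3 [1/(1-x)] = 3!/(1-x)^4.
The expansion 1/(1-x)^4 = sum_{k>=0} C(k+3, 3) x^k, so the coefficient of x^n in 3!/(1-x)^4 is 3! * C(n+3, 3).
For n = 49: 6 * C(52, 3) = 6 * 22100 = 132600

132600


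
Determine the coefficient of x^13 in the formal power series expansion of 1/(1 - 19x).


The geometric series identity gives 1/(1 - c x) = sum_{k>=0} c^k x^k, so the coefficient of x^k is c^k.
Here c = 19 and k = 13.
Computing: 19^13 = 42052983462257059

42052983462257059


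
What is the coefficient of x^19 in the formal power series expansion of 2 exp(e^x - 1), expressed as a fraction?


exp(e^x - 1) is the exponential generating function for the Bell numbers Bell_k: exp(e^x - 1) = sum_{k>=0} Bell_k x^k / k!.
So the coefficient of x^19 in 2 exp(e^x - 1) is 2 Bell_19 / 19!.
Computing: Bell_19 = 5832742205057 and 19! = 121645100408832000, giving
2 * 5832742205057/121645100408832000 = 5832742205057/60822550204416000.

5832742205057/60822550204416000


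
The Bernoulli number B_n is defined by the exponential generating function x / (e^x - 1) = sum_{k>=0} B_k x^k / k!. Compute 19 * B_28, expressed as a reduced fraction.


Bernoulli numbers can also be computed recursively via B_0 = 1 and sum_{j=0}^{m} C(m+1, j) B_j = 0 for m >= 1. Odd-index Bernoulli numbers vanish for k >= 3.
Computing B_28 = -23749461029/870, so 19 * B_28 = 19 * -23749461029/870 = -451239759551/870.

-451239759551/870


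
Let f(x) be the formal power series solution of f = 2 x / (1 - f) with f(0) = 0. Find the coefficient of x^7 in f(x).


Apply Lagrange inversion: f = 2 x * phi(f) with phi(t) = 1/(1 - t), so
[x^n] f = 2^n * (1/n) [t^(n-1)] phi(t)^n = 2^n * (1/n) [t^(n-1)] (1 - t)^(-n) = 2^n * (1/n) C(2n - 2, n - 1) = 2^n * C_{n-1}.
For n = 7: C_6 = C(12, 6) / 7 = 924/7 = 132.
With the 2^7 = 128 factor, the coefficient is 128 * 132 = 16896.

16896


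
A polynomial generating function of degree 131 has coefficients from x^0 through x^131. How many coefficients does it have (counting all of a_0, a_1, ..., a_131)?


A polynomial of degree 131 takes the form a_0 + a_1 x + ... + a_131 x^131.
The number of coefficients is 131 + 1 = 132.

132


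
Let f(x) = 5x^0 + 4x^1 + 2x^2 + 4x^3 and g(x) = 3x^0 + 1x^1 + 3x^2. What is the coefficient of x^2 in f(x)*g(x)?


Cauchy product at x^2:
5*3 + 4*1 + 2*3
= 25

25


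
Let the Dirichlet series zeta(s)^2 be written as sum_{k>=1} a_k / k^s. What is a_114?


The Dirichlet convolution of the constant function 1 with itself gives (1 * 1)(k) = sum_{d | k} 1 = d(k), the number of positive divisors of k.
Since zeta(s) = sum_{k>=1} 1/k^s, we have zeta(s)^2 = sum_{k>=1} d(k)/k^s, so a_k = d(k).
For k = 114: the divisors are 1, 2, 3, 6, 19, 38, 57, 114.
Count = 8.

8


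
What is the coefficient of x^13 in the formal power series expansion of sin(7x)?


The Maclaurin series is sin(t) = sum_{k>=0} (-1)^k t^(2k+1) / (2k+1)!, so substituting t = 7x, only odd powers of x are nonzero, with coefficient of x^(2k+1) equal to (-1)^k 7^(2k+1) / (2k+1)!.
Write 13 = 2*6 + 1, giving the coefficient (-1)^6 * 7^13 / 13! = 96889010407/6227020800 = 13841287201/889574400.

13841287201/889574400


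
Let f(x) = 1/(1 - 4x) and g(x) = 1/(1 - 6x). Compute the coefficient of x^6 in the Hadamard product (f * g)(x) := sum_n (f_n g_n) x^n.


f has coefficients f_k = 4^k and g has coefficients g_k = 6^k, so the Hadamard product has coefficient (f*g)_k = 4^k * 6^k = 24^k.
For k = 6: 24^6 = 191102976.

191102976


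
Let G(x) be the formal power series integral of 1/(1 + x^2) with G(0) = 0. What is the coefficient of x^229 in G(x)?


1/(1 + x^2) = sum_{j>=0} (-1)^j x^(2j). Integrating termwise with G(0) = 0:
G(x) = sum_{j>=0} (-1)^j x^(2j+1) / (2j+1) = arctan(x).
Only odd powers are nonzero. For x^229 write 229 = 2*114 + 1, giving
(-1)^114 / 229 = 1/229 = 1/229.

1/229


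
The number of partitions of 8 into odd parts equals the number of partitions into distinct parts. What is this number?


Computing partitions of 8 into odd parts (1, 3, 5, ...):
Using the generating function prod_{k>=0} 1/(1-x^(2k+1)),
the count is 6

6


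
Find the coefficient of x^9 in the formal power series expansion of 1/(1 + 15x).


Write 1/(1 + c x) = 1/(1 - (-c) x) and apply the geometric-series identity
1/(1 - y) = sum_{k>=0} y^k to get 1/(1 + c x) = sum_{k>=0} (-c)^k x^k.
So the coefficient of x^k is (-c)^k = (-1)^k * c^k.
Here c = 15 and k = 9:
(-15)^9 = -1 * 38443359375 = -38443359375

-38443359375


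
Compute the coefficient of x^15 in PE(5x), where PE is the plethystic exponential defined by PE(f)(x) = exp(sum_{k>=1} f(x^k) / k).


With f(x) = 5x, the exponent is sum_{k>=1} 5 x^k / k = 5 * (-ln(1 - x)). Exponentiating:
PE(5x) = exp(-5 ln(1 - x)) = 1/(1 - x)^5.
By the negative binomial expansion, [x^n] 1/(1 - x)^5 = C(n + 4, 4).
For n = 15: C(19, 4) = 3876.

3876


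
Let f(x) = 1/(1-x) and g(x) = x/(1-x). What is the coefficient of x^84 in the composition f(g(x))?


First simplify the composition: f(g(x)) = 1/(1 - x/(1-x)) = (1-x)/((1-x) - x) = (1-x)/(1-2x).
Now extract the coefficient. Write (1-x)/(1-2x) = 1/(1-2x) - x/(1-2x).
The coefficient of x^n in 1/(1-2x) is 2^n, and in x/(1-2x) is 2^(n-1) (for n >= 1).
So the coefficient of x^84 is 2^84 - 2^83 = 19342813113834066795298816 - 9671406556917033397649408 = 9671406556917033397649408.

9671406556917033397649408


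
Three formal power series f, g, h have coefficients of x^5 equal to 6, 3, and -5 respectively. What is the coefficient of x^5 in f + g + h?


Series addition is componentwise:
6 + 3 + -5
= 4

4


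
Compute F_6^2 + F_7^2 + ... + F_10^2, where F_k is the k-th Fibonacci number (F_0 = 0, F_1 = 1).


There is a standard identity sum_{k=0}^{N} F_k^2 = F_N * F_{N+1} (proved inductively from the telescoping relation F_k^2 = F_k F_{k+1} - F_{k-1} F_k). Then
sum_{k=6}^{10} F_k^2 = F_10 F_11 - F_5 F_6.
Computing: F_10 = 55, F_11 = 89, F_5 = 5, F_6 = 8.
Sum = 55 * 89 - 5 * 8 = 4855.

4855


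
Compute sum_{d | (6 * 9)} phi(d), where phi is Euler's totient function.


First, 6 * 9 = 54. One classical identity is sum_{d | n} phi(d) = n (each k in [1, n] has a unique gcd with n, and among the k's with gcd(k, n) = n/d there are phi(d) of them). So the sum equals 54. We also verify directly:
Divisors of 54: 1, 2, 3, 6, 9, 18, 27, 54.
phi values: 1, 1, 2, 2, 6, 6, 18, 18.
Sum = 54.

54


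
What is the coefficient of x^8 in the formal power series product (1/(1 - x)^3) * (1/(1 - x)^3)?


Combine the factors: (1/(1 - x)^3) * (1/(1 - x)^3) = 1/(1 - x)^6.
Then use 1/(1 - x)^r = sum_{k>=0} C(k + r - 1, r - 1) x^k with r = 6 and k = 8:
C(13, 5) = 1287.

1287


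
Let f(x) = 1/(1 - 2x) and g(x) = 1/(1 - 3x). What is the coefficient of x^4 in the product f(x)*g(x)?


The coefficient of x^n in f*g is the Cauchy product: sum_{k=0}^{n} a^k * b^(n-k).
With a=2, b=3, n=4:
sum_{k=0}^{4} 2^k * 3^(4-k)
= 211

211


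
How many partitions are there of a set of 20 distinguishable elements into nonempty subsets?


Bell_20 can be computed from the Bell triangle or from Dobinski's identity Bell_n = (1/e) * sum_{k>=0} k^n / k!.
Computing Bell_20 = 51724158235372.

51724158235372


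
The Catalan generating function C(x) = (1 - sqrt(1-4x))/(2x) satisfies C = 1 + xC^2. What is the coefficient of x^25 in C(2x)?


Substituting x -> 2x scales the n-th coefficient by 2^n, so [x^25] C(2x) = 2^25 * C_25.
C_25 = C(2*25, 25)/(26) = 126410606437752/26 = 4861946401452.
So 2^25 * 4861946401452 = 33554432 * 4861946401452 = 163139849915165835264.

163139849915165835264


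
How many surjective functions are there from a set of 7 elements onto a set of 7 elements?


By inclusion-exclusion on which target elements are missed, the number of surjections from an n-set onto a k-set is
surj(n, k) = sum_{j=0}^{k} (-1)^j C(k, j) (k - j)^n.
Equivalently surj(n, k) = k! * S(n, k), where S(n, k) is the Stirling number of the second kind.
For n = 7, k = 7:
S(7, 7) = 1, so
surj = 7! * 1 = 5040 * 1 = 5040.

5040


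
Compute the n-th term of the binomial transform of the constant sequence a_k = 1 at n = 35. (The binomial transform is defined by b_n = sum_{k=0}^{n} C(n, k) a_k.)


With a_k = 1 for all k, b_n = sum_{k=0}^{n} C(n, k) = 2^n by the binomial theorem.
For n = 35: 2^35 = 34359738368.

34359738368


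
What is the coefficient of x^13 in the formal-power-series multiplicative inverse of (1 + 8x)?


The inverse is 1/(1 + 8x). Apply the geometric identity 1/(1 - y) = sum_{k>=0} y^k with y = -8x:
1/(1 + 8x) = sum_{k>=0} (-8)^k x^k.
So the coefficient of x^13 is (-8)^13 = -549755813888.

-549755813888


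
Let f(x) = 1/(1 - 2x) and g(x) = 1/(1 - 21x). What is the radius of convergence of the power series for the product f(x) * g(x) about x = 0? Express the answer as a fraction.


The radius of 1/(1 - 2x) is 1/2 (nearest singularity at x = 1/2), and the radius of 1/(1 - 21x) is 1/21.
The product f(x)*g(x) = 1/((1 - 2x)(1 - 21x)) has singularities at both 1/2 and 1/21, so its radius of convergence is the distance to the nearest one:
min(1/2, 1/21) = 1/21.

1/21


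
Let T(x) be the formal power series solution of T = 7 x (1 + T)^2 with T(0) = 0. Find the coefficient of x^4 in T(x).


Apply the Lagrange inversion formula: if T = 7 x * phi(T) with phi(t) = (1 + t)^2, then [x^n] T = 7^n * (1/n) [t^(n-1)] phi(t)^n = 7^n * (1/n) [t^(n-1)] (1 + t)^(2n) = 7^n * (1/n) C(2n, n-1).
Using the identity C(2n, n-1) = C(2n, n) * n / (n+1), the unscaled factor equals C(2n, n) / (n+1) = C_n, the n-th Catalan number.
For n = 4: C_4 = C(8, 4) / 5 = 70/5 = 14.
With the 7^4 = 2401 factor, the coefficient is 2401 * 14 = 33614.

33614


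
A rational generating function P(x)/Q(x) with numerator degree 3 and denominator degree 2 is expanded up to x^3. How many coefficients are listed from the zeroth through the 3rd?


Expanding up to x^3 gives the coefficients for x^0, x^1, ..., x^3.
That is 3 + 1 = 4 coefficients in total.

4


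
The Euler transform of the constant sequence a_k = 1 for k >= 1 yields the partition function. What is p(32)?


The Euler transform converts the sequence a_k = 1 into the number of integer partitions.
Using the recurrence or dynamic programming:
p(32) = 8349

8349


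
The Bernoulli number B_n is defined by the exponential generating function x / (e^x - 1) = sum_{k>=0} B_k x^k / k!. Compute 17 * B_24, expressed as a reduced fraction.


Bernoulli numbers can also be computed recursively via B_0 = 1 and sum_{j=0}^{m} C(m+1, j) B_j = 0 for m >= 1. Odd-index Bernoulli numbers vanish for k >= 3.
Computing B_24 = -236364091/2730, so 17 * B_24 = 17 * -236364091/2730 = -4018189547/2730.

-4018189547/2730


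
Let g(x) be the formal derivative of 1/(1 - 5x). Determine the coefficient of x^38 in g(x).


Differentiate termwise: d/dx sum_{k>=0} 5^k x^k = sum_{k>=1} k 5^k x^(k-1) = sum_{j>=0} (j+1) 5^(j+1) x^j.
Equivalently, d/dx [1/(1 - 5x)] = 5/(1 - 5x)^2.
For j = 38: 39 * 5^39 = 39 * 1818989403545856475830078125 = 70940586738288402557373046875.

70940586738288402557373046875


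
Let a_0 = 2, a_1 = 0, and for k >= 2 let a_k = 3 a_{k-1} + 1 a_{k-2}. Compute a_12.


Iterating the recurrence forward:
a_0 = 2
a_1 = 0
a_2 = 3*0 + 1*2 = 2
a_3 = 3*2 + 1*0 = 6
a_4 = 3*6 + 1*2 = 20
a_5 = 3*20 + 1*6 = 66
a_6 = 3*66 + 1*20 = 218
a_7 = 3*218 + 1*66 = 720
a_8 = 3*720 + 1*218 = 2378
a_9 = 3*2378 + 1*720 = 7854
a_10 = 3*7854 + 1*2378 = 25940
a_11 = 3*25940 + 1*7854 = 85674
a_12 = 3*85674 + 1*25940 = 282962
So a_12 = 282962.

282962


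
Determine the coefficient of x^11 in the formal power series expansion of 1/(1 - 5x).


The geometric series identity gives 1/(1 - c x) = sum_{k>=0} c^k x^k, so the coefficient of x^k is c^k.
Here c = 5 and k = 11.
Computing: 5^11 = 48828125

48828125


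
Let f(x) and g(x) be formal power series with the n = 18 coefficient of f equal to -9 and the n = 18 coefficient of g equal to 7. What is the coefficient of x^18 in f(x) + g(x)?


Addition of formal power series is termwise.
The coefficient of x^18 in f + g = -9 + 7
= -2

-2


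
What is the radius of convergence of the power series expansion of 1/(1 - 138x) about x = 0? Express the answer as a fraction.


Expanding 1/(1 - 138x) = sum_{k>=0} 138^k x^k, the series converges when |138x| < 1, i.e., |x| < 1/138.
So the radius of convergence is 1/138 = 1/138.

1/138


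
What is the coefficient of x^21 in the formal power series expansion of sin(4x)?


The Maclaurin series is sin(t) = sum_{k>=0} (-1)^k t^(2k+1) / (2k+1)!, so substituting t = 4x, only odd powers of x are nonzero, with coefficient of x^(2k+1) equal to (-1)^k 4^(2k+1) / (2k+1)!.
Write 21 = 2*10 + 1, giving the coefficient (-1)^10 * 4^21 / 21! = 4398046511104/51090942171709440000 = 16777216/194896477400625.

16777216/194896477400625


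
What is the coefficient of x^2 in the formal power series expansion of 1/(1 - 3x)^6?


The general identity 1/(1 - c x)^r = sum_{k>=0} c^k C(k + r - 1, r - 1) x^k follows by substituting y = c x into 1/(1 - y)^r = sum_{k>=0} C(k + r - 1, r - 1) y^k.
For c = 3, r = 6, k = 2:
3^2 * C(7, 5) = 9 * 21 = 189.

189


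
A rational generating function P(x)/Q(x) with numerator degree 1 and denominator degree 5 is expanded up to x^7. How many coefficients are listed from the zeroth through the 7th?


Expanding up to x^7 gives the coefficients for x^0, x^1, ..., x^7.
That is 7 + 1 = 8 coefficients in total.

8


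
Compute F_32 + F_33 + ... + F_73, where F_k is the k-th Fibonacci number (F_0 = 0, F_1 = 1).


Use the identity sum_{k=0}^{N} F_k = F_{N+2} - 1 (which follows from F_{k+2} - F_{k+1} = F_k). Then
sum_{k=32}^{73} F_k = (F_{75} - 1) - (F_{33} - 1) = F_{75} - F_{33}.
Computing: F_{75} = 2111485077978050, F_{33} = 3524578, so
Sum = 2111485077978050 - 3524578 = 2111485074453472.

2111485074453472


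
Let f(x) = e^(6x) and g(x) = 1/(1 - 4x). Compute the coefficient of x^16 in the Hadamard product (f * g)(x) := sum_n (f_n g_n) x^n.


Expanding: f_k = 6^k/k! (from e^(6x)) and g_k = 4^k (from 1/(1 - 4x)). So the Hadamard coefficient (f * g)_k = 6^k 4^k / k! = (24)^k / k!.
For k = 16: 24^16/16! = 12116574790945106558976/20922789888000 = 507227047723008/875875.

507227047723008/875875


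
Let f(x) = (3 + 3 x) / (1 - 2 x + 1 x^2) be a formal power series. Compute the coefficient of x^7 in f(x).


Write f(x) = sum_{k>=0} a_k x^k. Multiplying both sides by 1 - 2 x + 1 x^2 gives
(1 - 2 x + 1 x^2) sum_{k>=0} a_k x^k = 3 + 3 x.
Matching coefficients:
 x^0: a_0 = 3
 x^1: a_1 - 2 a_0 = 3  =>  a_1 = 2*3 + 3 = 9
 x^k (k >= 2): a_k = 2 a_{k-1} - 1 a_{k-2}.
Iterating: a_2 = 15, a_3 = 21, a_4 = 27, a_5 = 33, a_6 = 39, a_7 = 45.
So the coefficient of x^7 is 45.

45


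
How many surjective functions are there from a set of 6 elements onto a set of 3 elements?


By inclusion-exclusion on which target elements are missed, the number of surjections from an n-set onto a k-set is
surj(n, k) = sum_{j=0}^{k} (-1)^j C(k, j) (k - j)^n.
Equivalently surj(n, k) = k! * S(n, k), where S(n, k) is the Stirling number of the second kind.
For n = 6, k = 3:
S(6, 3) = 90, so
surj = 3! * 90 = 6 * 90 = 540.

540


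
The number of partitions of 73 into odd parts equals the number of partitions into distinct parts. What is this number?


Computing partitions of 73 into odd parts (1, 3, 5, ...):
Using the generating function prod_{k>=0} 1/(1-x^(2k+1)),
the count is 40026

40026


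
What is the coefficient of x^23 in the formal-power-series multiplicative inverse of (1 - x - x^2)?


Let the inverse be f(x) = sum_{k>=0} a_k x^k. From f(x) * (1 - x - x^2) = 1 and matching coefficients:
 x^0: a_0 = 1.
 x^1: a_1 - a_0 = 0, so a_1 = 1.
 x^k (k >= 2): a_k - a_{k-1} - a_{k-2} = 0, i.e. a_k = a_{k-1} + a_{k-2}.
This is the Fibonacci-type recurrence shifted so that a_0 = a_1 = 1.
Iterating: a_0=1, a_1=1, a_2=2, a_3=3, a_4=5, a_5=8, a_6=13, a_7=21, a_8=34, a_9=55, ...
a_23 = 46368.

46368


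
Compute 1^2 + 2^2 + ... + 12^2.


This power sum has a closed form given by Faulhaber's formula
sum_{k=1}^{m} k^p = (1 / (p + 1)) * sum_{j=0}^{p} C(p + 1, j) B_j m^(p + 1 - j),
but for small m direct computation is fastest:
1 + 4 + 9 + 16 + 25 + 36 + 49 + 64 + 81 + 100 + 121 + 144 = 650.

650


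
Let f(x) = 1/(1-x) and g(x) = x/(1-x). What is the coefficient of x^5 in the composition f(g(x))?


First simplify the composition: f(g(x)) = 1/(1 - x/(1-x)) = (1-x)/((1-x) - x) = (1-x)/(1-2x).
Now extract the coefficient. Write (1-x)/(1-2x) = 1/(1-2x) - x/(1-2x).
The coefficient of x^n in 1/(1-2x) is 2^n, and in x/(1-2x) is 2^(n-1) (for n >= 1).
So the coefficient of x^5 is 2^5 - 2^4 = 32 - 16 = 16.

16


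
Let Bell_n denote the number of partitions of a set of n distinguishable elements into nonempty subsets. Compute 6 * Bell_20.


Bell_20 can be computed from the Bell triangle or from Dobinski's identity Bell_n = (1/e) * sum_{k>=0} k^n / k!.
Computing Bell_20 = 51724158235372.
Then 6 * 51724158235372 = 310344949412232.

310344949412232


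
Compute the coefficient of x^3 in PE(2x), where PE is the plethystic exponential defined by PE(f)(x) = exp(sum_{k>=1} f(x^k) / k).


With f(x) = 2x, the exponent is sum_{k>=1} 2 x^k / k = 2 * (-ln(1 - x)). Exponentiating:
PE(2x) = exp(-2 ln(1 - x)) = 1/(1 - x)^2.
By the negative binomial expansion, [x^n] 1/(1 - x)^2 = C(n + 1, 1).
For n = 3: C(4, 1) = 4.

4


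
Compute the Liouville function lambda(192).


The Liouville function is lambda(k) = (-1)^Omega(k), where Omega(k) counts the prime factors of k with multiplicity.
Factoring: 192 = 2 * 2 * 2 * 2 * 2 * 2 * 3, so Omega(192) = 7.
lambda(192) = (-1)^7 = -1.

-1


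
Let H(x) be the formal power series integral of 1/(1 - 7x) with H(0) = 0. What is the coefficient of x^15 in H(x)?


1/(1 - 7x) = sum_{k>=0} 7^k x^k. Integrating termwise with H(0) = 0:
H(x) = sum_{k>=0} 7^k x^(k+1) / (k+1) = sum_{m>=1} 7^(m-1) x^m / m.
For m = 15: 7^14/15 = 678223072849/15 = 678223072849/15.

678223072849/15


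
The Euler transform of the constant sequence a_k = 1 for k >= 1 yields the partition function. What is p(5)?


The Euler transform converts the sequence a_k = 1 into the number of integer partitions.
Using the recurrence or dynamic programming:
p(5) = 7

7


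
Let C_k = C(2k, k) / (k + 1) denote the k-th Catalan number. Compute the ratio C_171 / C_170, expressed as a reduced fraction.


Using C_k = (2k)! / (k! (k+1)!), the ratio C_{k+1}/C_k simplifies to
C_{k+1}/C_k = [(2k+2)! / ((k+1)! (k+2)!)] * [k! (k+1)! / (2k)!]
 = (2k+2)(2k+1) / ((k+1)(k+2)) = 2(2k+1) / (k+2).
For k = 170: 2(2*170 + 1) / (170 + 2) = 682/172 = 341/86.

341/86


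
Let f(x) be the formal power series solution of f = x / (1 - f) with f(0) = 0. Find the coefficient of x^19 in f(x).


Apply Lagrange inversion: f = x * phi(f) with phi(t) = 1/(1 - t), so
[x^n] f = (1/n) [t^(n-1)] phi(t)^n = (1/n) [t^(n-1)] (1 - t)^(-n) = (1/n) C(2n - 2, n - 1) = C_{n-1}.
For n = 19: C_18 = C(36, 18) / 19 = 9075135300/19 = 477638700 = 477638700.

477638700


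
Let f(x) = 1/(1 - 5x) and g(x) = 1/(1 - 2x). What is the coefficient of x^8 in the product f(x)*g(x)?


The coefficient of x^n in f*g is the Cauchy product: sum_{k=0}^{n} a^k * b^(n-k).
With a=5, b=2, n=8:
sum_{k=0}^{8} 5^k * 2^(8-k)
= 650871

650871


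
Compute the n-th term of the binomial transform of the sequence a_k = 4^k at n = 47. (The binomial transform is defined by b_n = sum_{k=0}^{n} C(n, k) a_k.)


With a_k = 4^k, b_n = sum_{k=0}^{n} C(n, k) 4^k = (1 + 4)^n by the binomial theorem.
For n = 47: (1 + 4)^47 = 5^47 = 710542735760100185871124267578125.

710542735760100185871124267578125


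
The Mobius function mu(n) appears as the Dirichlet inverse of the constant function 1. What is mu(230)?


230 = 2 * 5 * 23 (all distinct primes).
mu(230) = (-1)^3 = -1

-1


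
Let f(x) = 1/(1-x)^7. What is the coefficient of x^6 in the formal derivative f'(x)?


Differentiate: d/dx [ 1/(1-x)^r ] = r / (1-x)^(r+1).
Here r = 7, so f'(x) = 7 / (1-x)^8.
The expansion of 1/(1-x)^(r+1) has coefficient of x^n equal to C(n+r, r).
So the coefficient of x^6 in f'(x) is
7 * C(13, 7) = 7 * 1716 = 12012

12012


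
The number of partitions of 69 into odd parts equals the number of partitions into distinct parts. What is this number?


Computing partitions of 69 into odd parts (1, 3, 5, ...):
Using the generating function prod_{k>=0} 1/(1-x^(2k+1)),
the count is 27130

27130


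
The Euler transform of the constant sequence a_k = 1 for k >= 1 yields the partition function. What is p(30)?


The Euler transform converts the sequence a_k = 1 into the number of integer partitions.
Using the recurrence or dynamic programming:
p(30) = 5604

5604


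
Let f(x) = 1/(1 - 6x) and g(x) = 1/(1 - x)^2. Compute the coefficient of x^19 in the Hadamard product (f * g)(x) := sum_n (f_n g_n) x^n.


f has coefficients f_k = 6^k. For g = 1/(1 - x)^2 the coefficient is g_k = C(k + 1, 1) = k + 1. The Hadamard coefficient is (f * g)_k = 6^k * (k + 1).
For k = 19: 6^19 * 20 = 609359740010496 * 20 = 12187194800209920.

12187194800209920


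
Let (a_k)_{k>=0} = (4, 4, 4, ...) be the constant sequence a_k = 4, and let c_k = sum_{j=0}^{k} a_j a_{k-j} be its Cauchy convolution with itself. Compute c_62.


Since a_j = 4 for all j >= 0, the convolution sum becomes
c_k = sum_{j=0}^{k} 4 * 4 = 16 * (k + 1).
Equivalently, the generating function of (a_k) is 4/(1 - x) and its square is 16/(1 - x)^2 = sum_{k>=0} 16(k + 1) x^k.
For k = 62: 16 * 63 = 1008.

1008


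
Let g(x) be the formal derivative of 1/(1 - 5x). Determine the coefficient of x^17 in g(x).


Differentiate termwise: d/dx sum_{k>=0} 5^k x^k = sum_{k>=1} k 5^k x^(k-1) = sum_{j>=0} (j+1) 5^(j+1) x^j.
Equivalently, d/dx [1/(1 - 5x)] = 5/(1 - 5x)^2.
For j = 17: 18 * 5^18 = 18 * 3814697265625 = 68664550781250.

68664550781250


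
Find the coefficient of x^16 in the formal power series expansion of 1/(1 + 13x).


Write 1/(1 + c x) = 1/(1 - (-c) x) and apply the geometric-series identity
1/(1 - y) = sum_{k>=0} y^k to get 1/(1 + c x) = sum_{k>=0} (-c)^k x^k.
So the coefficient of x^k is (-c)^k = (-1)^k * c^k.
Here c = 13 and k = 16:
(-13)^16 = 1 * 665416609183179841 = 665416609183179841

665416609183179841


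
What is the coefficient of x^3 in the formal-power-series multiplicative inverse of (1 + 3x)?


The inverse is 1/(1 + 3x). Apply the geometric identity 1/(1 - y) = sum_{k>=0} y^k with y = -3x:
1/(1 + 3x) = sum_{k>=0} (-3)^k x^k.
So the coefficient of x^3 is (-3)^3 = -27.

-27


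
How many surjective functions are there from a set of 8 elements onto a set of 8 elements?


By inclusion-exclusion on which target elements are missed, the number of surjections from an n-set onto a k-set is
surj(n, k) = sum_{j=0}^{k} (-1)^j C(k, j) (k - j)^n.
Equivalently surj(n, k) = k! * S(n, k), where S(n, k) is the Stirling number of the second kind.
For n = 8, k = 8:
S(8, 8) = 1, so
surj = 8! * 1 = 40320 * 1 = 40320.

40320


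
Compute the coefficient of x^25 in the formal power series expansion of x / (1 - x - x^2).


Let f(x) = sum_{k>=0} a_k x^k. Multiplying f(x) * (1 - x - x^2) = x and matching coefficients gives a_0 = 0, a_1 = 1, and a_k = a_{k-1} + a_{k-2} for k >= 2. These are the Fibonacci numbers F_k.
Iterating from F_0 = 0, F_1 = 1:
F_0=0, F_1=1, F_2=1, F_3=2, F_4=3, F_5=5, F_6=8, F_7=13, F_8=21, F_9=34, ...
F_25 = 75025.

75025


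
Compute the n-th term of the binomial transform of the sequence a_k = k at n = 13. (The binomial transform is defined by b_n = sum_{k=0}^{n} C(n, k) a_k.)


With a_k = k, b_n = sum_{k=0}^{n} C(n, k) k. Using k * C(n, k) = n * C(n-1, k-1) gives b_n = n * sum_{k>=1} C(n-1, k-1) = n * 2^(n-1).
For n = 13: 13 * 2^12 = 13 * 4096 = 53248.

53248


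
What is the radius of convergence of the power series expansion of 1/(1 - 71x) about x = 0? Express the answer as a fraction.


Expanding 1/(1 - 71x) = sum_{k>=0} 71^k x^k, the series converges when |71x| < 1, i.e., |x| < 1/71.
So the radius of convergence is 1/71 = 1/71.

1/71


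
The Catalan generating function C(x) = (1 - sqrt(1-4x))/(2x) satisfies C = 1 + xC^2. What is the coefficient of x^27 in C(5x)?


Substituting x -> 5x scales the n-th coefficient by 5^n, so [x^27] C(5x) = 5^27 * C_27.
C_27 = C(2*27, 27)/(28) = 1946939425648112/28 = 69533550916004.
So 5^27 * 69533550916004 = 7450580596923828125 * 69533550916004 = 518065325289994478225708007812500.

518065325289994478225708007812500


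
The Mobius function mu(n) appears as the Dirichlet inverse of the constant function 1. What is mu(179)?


179 = 179 (all distinct primes).
mu(179) = (-1)^1 = -1

-1


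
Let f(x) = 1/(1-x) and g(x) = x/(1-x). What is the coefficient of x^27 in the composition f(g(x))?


First simplify the composition: f(g(x)) = 1/(1 - x/(1-x)) = (1-x)/((1-x) - x) = (1-x)/(1-2x).
Now extract the coefficient. Write (1-x)/(1-2x) = 1/(1-2x) - x/(1-2x).
The coefficient of x^n in 1/(1-2x) is 2^n, and in x/(1-2x) is 2^(n-1) (for n >= 1).
So the coefficient of x^27 is 2^27 - 2^26 = 134217728 - 67108864 = 67108864.

67108864


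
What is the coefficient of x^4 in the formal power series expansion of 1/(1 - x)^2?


The expansion 1/(1 - x)^r = sum_{k>=0} C(k + r - 1, r - 1) x^k follows from the multiset / negative-binomial theorem (or from repeated differentiation of the geometric series).
For r = 2 and k = 4:
C(5, 1) = 120 / (1 * 24) = 5.

5


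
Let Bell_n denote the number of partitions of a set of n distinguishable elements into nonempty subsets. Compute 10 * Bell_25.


Bell_25 can be computed from the Bell triangle or from Dobinski's identity Bell_n = (1/e) * sum_{k>=0} k^n / k!.
Computing Bell_25 = 4638590332229999353.
Then 10 * 4638590332229999353 = 46385903322299993530.

46385903322299993530


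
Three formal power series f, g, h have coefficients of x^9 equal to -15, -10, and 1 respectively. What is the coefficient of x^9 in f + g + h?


Series addition is componentwise:
-15 + -10 + 1
= -24

-24


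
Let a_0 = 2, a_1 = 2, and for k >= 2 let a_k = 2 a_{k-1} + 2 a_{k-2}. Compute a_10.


Iterating the recurrence forward:
a_0 = 2
a_1 = 2
a_2 = 2*2 + 2*2 = 8
a_3 = 2*8 + 2*2 = 20
a_4 = 2*20 + 2*8 = 56
a_5 = 2*56 + 2*20 = 152
a_6 = 2*152 + 2*56 = 416
a_7 = 2*416 + 2*152 = 1136
a_8 = 2*1136 + 2*416 = 3104
a_9 = 2*3104 + 2*1136 = 8480
a_10 = 2*8480 + 2*3104 = 23168
So a_10 = 23168.

23168


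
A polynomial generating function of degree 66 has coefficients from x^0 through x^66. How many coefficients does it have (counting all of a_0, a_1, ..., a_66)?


A polynomial of degree 66 takes the form a_0 + a_1 x + ... + a_66 x^66.
The number of coefficients is 66 + 1 = 67.

67


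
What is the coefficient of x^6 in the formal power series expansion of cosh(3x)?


The Maclaurin series is cosh(t) = sum_{m>=0} t^(2m) / (2m)!, so substituting t = 3x, only even powers of x are nonzero, with coefficient of x^(2m) equal to 3^(2m) / (2m)!.
For x^6 the coefficient is 3^6/6! = 729/720 = 81/80.

81/80


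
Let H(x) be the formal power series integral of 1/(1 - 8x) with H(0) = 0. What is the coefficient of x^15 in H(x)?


1/(1 - 8x) = sum_{k>=0} 8^k x^k. Integrating termwise with H(0) = 0:
H(x) = sum_{k>=0} 8^k x^(k+1) / (k+1) = sum_{m>=1} 8^(m-1) x^m / m.
For m = 15: 8^14/15 = 4398046511104/15 = 4398046511104/15.

4398046511104/15


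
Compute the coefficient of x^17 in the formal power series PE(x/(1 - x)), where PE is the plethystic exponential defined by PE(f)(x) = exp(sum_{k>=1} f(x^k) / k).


For f(x) = x/(1 - x) we have
sum_{k>=1} f(x^k) / k = sum_{k>=1} (1/k) * x^k / (1 - x^k) = sum_{k, m >= 1} x^(k m) / k,
which after exponentiating simplifies to
PE(x/(1 - x)) = prod_{k>=1} 1 / (1 - x^k).
This is the generating function for the partition function p(n), so the coefficient of x^17 is p(17).
Computing p(17) by dynamic programming over parts 1, 2, ..., 17: p(17) = 297.

297


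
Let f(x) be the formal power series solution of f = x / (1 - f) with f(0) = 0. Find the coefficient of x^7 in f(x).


Apply Lagrange inversion: f = x * phi(f) with phi(t) = 1/(1 - t), so
[x^n] f = (1/n) [t^(n-1)] phi(t)^n = (1/n) [t^(n-1)] (1 - t)^(-n) = (1/n) C(2n - 2, n - 1) = C_{n-1}.
For n = 7: C_6 = C(12, 6) / 7 = 924/7 = 132 = 132.

132


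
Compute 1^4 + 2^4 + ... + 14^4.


This power sum has a closed form given by Faulhaber's formula
sum_{k=1}^{m} k^p = (1 / (p + 1)) * sum_{j=0}^{p} C(p + 1, j) B_j m^(p + 1 - j),
but for small m direct computation is fastest:
1 + 16 + 81 + 256 + 625 + 1296 + 2401 + 4096 + 6561 + 10000 + 14641 + 20736 + 28561 + 38416 = 127687.

127687


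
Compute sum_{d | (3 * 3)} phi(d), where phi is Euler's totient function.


First, 3 * 3 = 9. One classical identity is sum_{d | n} phi(d) = n (each k in [1, n] has a unique gcd with n, and among the k's with gcd(k, n) = n/d there are phi(d) of them). So the sum equals 9. We also verify directly:
Divisors of 9: 1, 3, 9.
phi values: 1, 2, 6.
Sum = 9.

9


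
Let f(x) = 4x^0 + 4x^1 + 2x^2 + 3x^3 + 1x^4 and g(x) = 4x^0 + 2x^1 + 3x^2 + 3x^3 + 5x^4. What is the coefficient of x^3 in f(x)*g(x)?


Cauchy product at x^3:
4*3 + 4*3 + 2*2 + 3*4
= 40

40


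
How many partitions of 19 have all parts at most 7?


Using the generating function (1-x)^(-1)(1-x^2)^(-1)...(1-x^7)^(-1),
the coefficient of x^19 counts these restricted partitions.
Result = 300

300


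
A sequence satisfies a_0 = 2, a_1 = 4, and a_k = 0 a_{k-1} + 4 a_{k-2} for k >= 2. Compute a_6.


The characteristic equation is t^2 - 0 t - 4 = 0, with roots r_1 = 2 and r_2 = -2 (so c_1 = r_1 + r_2, c_2 = -r_1 r_2 as required).
One can use the closed form a_n = A r_1^n + B r_2^n, but direct iteration is more reliable:
a_0 = 2, a_1 = 4, a_2 = 8, a_3 = 16, a_4 = 32, a_5 = 64, a_6 = 128.
So a_6 = 128.

128


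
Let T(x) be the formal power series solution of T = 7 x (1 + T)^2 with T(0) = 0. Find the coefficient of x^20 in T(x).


Apply the Lagrange inversion formula: if T = 7 x * phi(T) with phi(t) = (1 + t)^2, then [x^n] T = 7^n * (1/n) [t^(n-1)] phi(t)^n = 7^n * (1/n) [t^(n-1)] (1 + t)^(2n) = 7^n * (1/n) C(2n, n-1).
Using the identity C(2n, n-1) = C(2n, n) * n / (n+1), the unscaled factor equals C(2n, n) / (n+1) = C_n, the n-th Catalan number.
For n = 20: C_20 = C(40, 20) / 21 = 137846528820/21 = 6564120420.
With the 7^20 = 79792266297612001 factor, the coefficient is 79792266297612001 * 6564120420 = 523766044562232733001160420.

523766044562232733001160420


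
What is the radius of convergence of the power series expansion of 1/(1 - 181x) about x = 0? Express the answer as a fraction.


Expanding 1/(1 - 181x) = sum_{k>=0} 181^k x^k, the series converges when |181x| < 1, i.e., |x| < 1/181.
So the radius of convergence is 1/181 = 1/181.

1/181


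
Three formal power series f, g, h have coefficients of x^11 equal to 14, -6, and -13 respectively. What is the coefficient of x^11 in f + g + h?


Series addition is componentwise:
14 + -6 + -13
= -5

-5


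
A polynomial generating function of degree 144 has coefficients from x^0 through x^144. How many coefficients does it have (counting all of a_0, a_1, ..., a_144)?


A polynomial of degree 144 takes the form a_0 + a_1 x + ... + a_144 x^144.
The number of coefficients is 144 + 1 = 145.

145


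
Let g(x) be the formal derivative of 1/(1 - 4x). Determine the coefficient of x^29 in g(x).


Differentiate termwise: d/dx sum_{k>=0} 4^k x^k = sum_{k>=1} k 4^k x^(k-1) = sum_{j>=0} (j+1) 4^(j+1) x^j.
Equivalently, d/dx [1/(1 - 4x)] = 4/(1 - 4x)^2.
For j = 29: 30 * 4^30 = 30 * 1152921504606846976 = 34587645138205409280.

34587645138205409280


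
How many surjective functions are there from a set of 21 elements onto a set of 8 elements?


By inclusion-exclusion on which target elements are missed, the number of surjections from an n-set onto a k-set is
surj(n, k) = sum_{j=0}^{k} (-1)^j C(k, j) (k - j)^n.
Equivalently surj(n, k) = k! * S(n, k), where S(n, k) is the Stirling number of the second kind.
For n = 21, k = 8:
S(21, 8) = 132511015347084, so
surj = 8! * 132511015347084 = 40320 * 132511015347084 = 5342844138794426880.

5342844138794426880


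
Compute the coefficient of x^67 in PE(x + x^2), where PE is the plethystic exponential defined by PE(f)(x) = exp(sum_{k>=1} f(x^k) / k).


With f(x) = x + x^2, the exponent is sum_{k>=1} (x^k + x^(2k)) / k = -ln(1 - x) - ln(1 - x^2). Exponentiating:
PE(x + x^2) = 1 / ((1 - x)(1 - x^2)).
This is the generating function for partitions of n into parts of size 1 or 2. The number of 2's can be any j in 0..33, and the rest are 1's, so
[x^67] = floor(67/2) + 1 = 34.

34


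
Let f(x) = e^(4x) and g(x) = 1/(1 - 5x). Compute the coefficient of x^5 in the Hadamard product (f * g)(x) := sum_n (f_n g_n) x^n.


Expanding: f_k = 4^k/k! (from e^(4x)) and g_k = 5^k (from 1/(1 - 5x)). So the Hadamard coefficient (f * g)_k = 4^k 5^k / k! = (20)^k / k!.
For k = 5: 20^5/5! = 3200000/120 = 80000/3.

80000/3


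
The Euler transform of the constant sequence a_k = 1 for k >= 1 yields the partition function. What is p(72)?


The Euler transform converts the sequence a_k = 1 into the number of integer partitions.
Using the recurrence or dynamic programming:
p(72) = 5392783

5392783
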